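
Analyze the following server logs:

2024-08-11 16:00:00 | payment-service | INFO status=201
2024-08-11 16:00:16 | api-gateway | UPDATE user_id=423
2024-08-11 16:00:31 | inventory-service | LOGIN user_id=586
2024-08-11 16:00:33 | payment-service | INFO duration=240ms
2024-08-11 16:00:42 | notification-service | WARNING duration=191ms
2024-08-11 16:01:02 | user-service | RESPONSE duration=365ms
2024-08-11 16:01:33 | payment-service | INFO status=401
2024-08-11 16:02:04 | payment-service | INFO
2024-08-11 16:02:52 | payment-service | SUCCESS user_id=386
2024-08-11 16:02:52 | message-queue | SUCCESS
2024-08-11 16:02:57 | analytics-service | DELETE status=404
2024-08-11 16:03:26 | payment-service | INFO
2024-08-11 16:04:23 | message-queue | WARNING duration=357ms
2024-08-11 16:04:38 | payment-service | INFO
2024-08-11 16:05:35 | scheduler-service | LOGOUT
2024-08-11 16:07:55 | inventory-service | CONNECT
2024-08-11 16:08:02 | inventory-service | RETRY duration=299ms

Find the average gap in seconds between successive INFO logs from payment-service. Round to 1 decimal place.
55.6

To calculate average interval:

1. Find all INFO events for payment-service in order
2. Calculate time gaps between consecutive events
3. Compute mean of gaps: 278 / 5 = 55.6 seconds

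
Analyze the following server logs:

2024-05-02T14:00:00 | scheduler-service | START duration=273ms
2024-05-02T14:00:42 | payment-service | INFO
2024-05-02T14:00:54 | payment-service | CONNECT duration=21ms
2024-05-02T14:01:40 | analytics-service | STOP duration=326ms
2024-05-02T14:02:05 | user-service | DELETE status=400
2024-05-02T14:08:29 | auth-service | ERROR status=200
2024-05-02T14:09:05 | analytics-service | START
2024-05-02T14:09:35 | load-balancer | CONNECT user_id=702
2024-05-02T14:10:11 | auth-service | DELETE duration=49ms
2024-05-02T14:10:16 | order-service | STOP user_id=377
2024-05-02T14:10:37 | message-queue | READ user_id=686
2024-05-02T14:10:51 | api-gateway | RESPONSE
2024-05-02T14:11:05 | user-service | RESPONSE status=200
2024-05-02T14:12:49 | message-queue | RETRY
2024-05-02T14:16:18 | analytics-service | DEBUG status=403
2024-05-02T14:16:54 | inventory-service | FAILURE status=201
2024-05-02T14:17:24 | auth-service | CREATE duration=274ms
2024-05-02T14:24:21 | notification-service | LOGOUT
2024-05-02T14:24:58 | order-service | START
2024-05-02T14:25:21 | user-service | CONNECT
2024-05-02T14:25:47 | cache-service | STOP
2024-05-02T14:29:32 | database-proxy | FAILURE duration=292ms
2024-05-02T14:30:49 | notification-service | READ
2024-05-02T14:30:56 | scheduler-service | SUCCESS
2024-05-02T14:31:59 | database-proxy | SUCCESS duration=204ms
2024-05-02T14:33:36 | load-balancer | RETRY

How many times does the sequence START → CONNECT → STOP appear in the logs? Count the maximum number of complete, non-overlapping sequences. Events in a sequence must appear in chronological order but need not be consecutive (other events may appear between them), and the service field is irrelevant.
3

To count sequences:

1. Look for pattern: START → CONNECT → STOP
2. Greedily scan the log in chronological order, matching each sequence element in turn (ignoring service)
3. Each time the full pattern completes, increment the count and restart matching from the next event
4. Complete non-overlapping sequences found: 3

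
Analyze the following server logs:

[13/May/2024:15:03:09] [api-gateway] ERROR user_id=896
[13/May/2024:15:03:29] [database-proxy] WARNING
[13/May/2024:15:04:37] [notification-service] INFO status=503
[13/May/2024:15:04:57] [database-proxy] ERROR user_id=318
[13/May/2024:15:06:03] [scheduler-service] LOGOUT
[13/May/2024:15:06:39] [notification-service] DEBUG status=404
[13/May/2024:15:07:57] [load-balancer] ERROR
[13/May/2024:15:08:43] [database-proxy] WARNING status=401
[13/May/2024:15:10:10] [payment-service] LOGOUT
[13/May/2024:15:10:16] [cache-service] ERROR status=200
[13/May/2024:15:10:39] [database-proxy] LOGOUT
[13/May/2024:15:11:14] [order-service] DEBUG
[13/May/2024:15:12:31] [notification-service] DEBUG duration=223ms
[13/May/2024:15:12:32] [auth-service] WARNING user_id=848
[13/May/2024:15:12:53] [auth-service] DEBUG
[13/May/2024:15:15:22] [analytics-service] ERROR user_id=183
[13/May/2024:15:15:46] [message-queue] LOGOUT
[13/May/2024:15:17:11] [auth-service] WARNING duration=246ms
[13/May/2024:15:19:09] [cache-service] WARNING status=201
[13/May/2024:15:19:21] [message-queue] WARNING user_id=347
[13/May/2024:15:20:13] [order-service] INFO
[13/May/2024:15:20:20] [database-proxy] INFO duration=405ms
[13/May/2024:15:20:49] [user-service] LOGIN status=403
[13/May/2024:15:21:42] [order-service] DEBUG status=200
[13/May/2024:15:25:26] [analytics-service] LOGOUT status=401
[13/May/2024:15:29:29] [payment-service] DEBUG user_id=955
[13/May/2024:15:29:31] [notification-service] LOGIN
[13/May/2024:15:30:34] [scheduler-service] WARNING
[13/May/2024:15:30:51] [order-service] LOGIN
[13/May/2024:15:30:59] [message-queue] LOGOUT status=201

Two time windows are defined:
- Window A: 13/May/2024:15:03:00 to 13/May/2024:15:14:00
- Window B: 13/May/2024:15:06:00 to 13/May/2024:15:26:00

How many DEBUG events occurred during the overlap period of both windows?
4

To find overlap events:

1. Window A: 13/May/2024:15:03:00 to 13/May/2024:15:14:00
2. Window B: 13/May/2024:15:06:00 to 13/May/2024:15:26:00
3. Overlap period: 13/May/2024:15:06:00 to 13/May/2024:15:14:00
4. Count DEBUG events in overlap: 4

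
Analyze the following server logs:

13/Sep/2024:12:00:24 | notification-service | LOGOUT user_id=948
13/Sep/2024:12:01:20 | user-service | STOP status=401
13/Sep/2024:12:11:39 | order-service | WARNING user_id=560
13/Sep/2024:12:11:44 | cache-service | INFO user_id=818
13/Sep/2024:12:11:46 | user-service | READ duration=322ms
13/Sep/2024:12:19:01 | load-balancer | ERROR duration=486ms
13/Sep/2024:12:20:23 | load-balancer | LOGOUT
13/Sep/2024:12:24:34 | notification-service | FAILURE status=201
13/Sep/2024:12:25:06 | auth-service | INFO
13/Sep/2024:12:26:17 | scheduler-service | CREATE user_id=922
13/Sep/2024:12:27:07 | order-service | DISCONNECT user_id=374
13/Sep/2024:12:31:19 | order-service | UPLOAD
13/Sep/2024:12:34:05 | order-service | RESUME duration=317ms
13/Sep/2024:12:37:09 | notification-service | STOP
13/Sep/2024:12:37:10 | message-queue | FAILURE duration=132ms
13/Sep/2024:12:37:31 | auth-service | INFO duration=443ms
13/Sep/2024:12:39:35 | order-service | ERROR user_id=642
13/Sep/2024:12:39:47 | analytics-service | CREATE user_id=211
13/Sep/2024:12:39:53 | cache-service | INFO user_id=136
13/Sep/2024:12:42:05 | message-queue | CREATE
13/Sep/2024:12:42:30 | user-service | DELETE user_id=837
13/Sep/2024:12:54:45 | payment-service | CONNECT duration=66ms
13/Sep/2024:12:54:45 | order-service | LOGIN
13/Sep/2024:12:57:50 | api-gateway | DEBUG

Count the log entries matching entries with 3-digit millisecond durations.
5

To find matching entries:

1. Pattern to match: entries with 3-digit millisecond durations
2. Scan each log entry for the pattern
3. Count matches: 5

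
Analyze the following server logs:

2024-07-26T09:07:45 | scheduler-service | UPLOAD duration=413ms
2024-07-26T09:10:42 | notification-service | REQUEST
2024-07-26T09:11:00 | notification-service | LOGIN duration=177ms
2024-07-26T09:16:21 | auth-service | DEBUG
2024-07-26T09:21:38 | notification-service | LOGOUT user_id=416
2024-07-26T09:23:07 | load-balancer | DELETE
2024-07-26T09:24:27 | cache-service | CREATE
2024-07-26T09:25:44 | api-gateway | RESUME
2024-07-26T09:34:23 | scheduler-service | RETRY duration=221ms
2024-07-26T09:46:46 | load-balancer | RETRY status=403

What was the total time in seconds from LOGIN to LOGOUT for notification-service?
638

To calculate state duration:

1. Find LOGIN event for notification-service: 2024-07-26T09:11:00
2. Find LOGOUT event for notification-service: 2024-07-26T09:21:38
3. Calculate duration: 2024-07-26T09:21:38 - 2024-07-26T09:11:00 = 638 seconds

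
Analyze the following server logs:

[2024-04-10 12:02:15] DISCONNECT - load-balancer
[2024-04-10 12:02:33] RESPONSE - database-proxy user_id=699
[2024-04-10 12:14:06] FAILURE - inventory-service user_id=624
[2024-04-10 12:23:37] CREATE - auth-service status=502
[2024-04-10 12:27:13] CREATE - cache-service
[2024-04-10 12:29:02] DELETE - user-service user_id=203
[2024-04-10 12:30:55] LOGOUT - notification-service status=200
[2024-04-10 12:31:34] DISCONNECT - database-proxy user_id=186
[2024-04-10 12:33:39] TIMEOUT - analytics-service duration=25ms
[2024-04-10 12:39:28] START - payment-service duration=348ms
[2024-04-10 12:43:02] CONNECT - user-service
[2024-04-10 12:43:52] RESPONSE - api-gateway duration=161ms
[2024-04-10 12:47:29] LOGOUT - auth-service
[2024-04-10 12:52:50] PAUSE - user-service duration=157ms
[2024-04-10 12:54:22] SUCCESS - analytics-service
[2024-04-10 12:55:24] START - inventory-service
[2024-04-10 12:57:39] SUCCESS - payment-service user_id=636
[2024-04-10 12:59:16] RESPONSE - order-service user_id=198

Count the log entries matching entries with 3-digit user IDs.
6

To find matching entries:

1. Pattern to match: entries with 3-digit user IDs
2. Scan each log entry for the pattern
3. Count matches: 6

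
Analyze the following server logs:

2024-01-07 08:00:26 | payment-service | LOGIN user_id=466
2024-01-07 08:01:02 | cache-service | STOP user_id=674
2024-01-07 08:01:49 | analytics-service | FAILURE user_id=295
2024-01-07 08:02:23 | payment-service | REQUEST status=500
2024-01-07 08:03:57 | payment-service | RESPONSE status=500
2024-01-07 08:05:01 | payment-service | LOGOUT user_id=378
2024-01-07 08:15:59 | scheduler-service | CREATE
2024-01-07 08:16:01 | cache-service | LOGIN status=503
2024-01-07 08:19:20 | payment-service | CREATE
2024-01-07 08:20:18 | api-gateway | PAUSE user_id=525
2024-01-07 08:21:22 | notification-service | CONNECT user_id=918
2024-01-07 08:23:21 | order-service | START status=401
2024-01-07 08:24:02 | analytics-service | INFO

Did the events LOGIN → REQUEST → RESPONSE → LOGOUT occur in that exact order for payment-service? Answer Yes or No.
Yes

To verify sequence order:

1. Find all events in sequence LOGIN → REQUEST → RESPONSE → LOGOUT for payment-service
2. Extract their timestamps
3. Check if timestamps are in ascending order
4. Result: Yes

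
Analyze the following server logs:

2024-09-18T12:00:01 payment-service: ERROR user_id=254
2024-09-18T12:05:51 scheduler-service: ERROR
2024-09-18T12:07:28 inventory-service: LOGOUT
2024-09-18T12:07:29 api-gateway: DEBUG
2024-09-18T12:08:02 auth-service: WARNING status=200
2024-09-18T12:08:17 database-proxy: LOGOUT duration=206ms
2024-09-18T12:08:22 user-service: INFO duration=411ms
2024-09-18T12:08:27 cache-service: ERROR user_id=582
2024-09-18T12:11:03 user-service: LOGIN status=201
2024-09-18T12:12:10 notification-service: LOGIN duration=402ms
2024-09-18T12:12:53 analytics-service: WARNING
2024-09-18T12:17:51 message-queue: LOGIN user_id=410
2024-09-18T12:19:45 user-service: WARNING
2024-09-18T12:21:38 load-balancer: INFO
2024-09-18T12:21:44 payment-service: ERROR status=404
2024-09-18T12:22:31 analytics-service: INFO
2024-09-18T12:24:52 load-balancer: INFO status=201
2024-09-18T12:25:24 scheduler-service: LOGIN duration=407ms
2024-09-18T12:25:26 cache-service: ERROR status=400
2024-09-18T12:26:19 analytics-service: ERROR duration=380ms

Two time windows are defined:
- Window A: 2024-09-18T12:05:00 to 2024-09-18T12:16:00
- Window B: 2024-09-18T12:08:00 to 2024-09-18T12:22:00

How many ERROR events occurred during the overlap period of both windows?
1

To find overlap events:

1. Window A: 2024-09-18T12:05:00 to 2024-09-18T12:16:00
2. Window B: 2024-09-18T12:08:00 to 2024-09-18T12:22:00
3. Overlap period: 2024-09-18T12:08:00 to 2024-09-18T12:16:00
4. Count ERROR events in overlap: 1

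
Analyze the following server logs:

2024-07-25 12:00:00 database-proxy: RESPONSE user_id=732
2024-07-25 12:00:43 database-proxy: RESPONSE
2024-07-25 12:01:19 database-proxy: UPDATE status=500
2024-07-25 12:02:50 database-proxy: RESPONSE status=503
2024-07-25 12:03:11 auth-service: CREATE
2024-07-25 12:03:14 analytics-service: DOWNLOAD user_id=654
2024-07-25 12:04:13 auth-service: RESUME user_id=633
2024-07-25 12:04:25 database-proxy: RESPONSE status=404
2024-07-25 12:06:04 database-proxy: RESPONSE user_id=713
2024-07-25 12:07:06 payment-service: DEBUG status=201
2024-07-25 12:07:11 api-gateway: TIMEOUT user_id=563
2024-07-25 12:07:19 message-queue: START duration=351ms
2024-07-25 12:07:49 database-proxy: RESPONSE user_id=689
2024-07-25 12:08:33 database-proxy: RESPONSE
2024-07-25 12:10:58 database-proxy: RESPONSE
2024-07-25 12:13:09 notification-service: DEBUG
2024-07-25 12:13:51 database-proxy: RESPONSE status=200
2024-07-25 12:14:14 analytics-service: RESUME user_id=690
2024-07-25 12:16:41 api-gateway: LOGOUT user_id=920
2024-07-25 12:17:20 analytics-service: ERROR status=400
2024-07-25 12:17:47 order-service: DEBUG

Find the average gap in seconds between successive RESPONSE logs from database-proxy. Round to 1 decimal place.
103.9

To calculate average interval:

1. Find all RESPONSE events for database-proxy in order
2. Calculate time gaps between consecutive events
3. Compute mean of gaps: 831 / 8 = 103.9 seconds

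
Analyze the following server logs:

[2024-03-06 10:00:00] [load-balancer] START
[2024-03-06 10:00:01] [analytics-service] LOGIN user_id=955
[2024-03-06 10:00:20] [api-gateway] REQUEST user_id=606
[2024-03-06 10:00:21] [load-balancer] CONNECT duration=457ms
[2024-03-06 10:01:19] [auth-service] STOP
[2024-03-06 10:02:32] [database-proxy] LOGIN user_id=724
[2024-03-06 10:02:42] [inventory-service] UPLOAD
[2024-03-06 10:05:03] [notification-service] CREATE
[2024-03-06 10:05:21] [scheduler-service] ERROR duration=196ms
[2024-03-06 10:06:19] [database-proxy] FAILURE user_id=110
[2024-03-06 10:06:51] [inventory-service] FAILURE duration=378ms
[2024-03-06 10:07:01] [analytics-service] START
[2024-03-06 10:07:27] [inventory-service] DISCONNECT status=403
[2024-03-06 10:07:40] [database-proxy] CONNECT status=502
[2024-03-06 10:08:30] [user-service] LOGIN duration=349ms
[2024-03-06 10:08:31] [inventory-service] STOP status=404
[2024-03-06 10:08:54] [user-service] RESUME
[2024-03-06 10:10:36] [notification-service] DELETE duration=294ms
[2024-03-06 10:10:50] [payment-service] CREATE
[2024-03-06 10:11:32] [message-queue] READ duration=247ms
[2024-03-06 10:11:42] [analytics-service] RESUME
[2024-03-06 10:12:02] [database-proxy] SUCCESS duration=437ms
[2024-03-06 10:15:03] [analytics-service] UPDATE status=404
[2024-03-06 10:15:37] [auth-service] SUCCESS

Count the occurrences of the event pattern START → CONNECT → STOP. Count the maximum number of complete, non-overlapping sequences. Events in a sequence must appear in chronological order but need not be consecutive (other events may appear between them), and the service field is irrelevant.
2

To count sequences:

1. Look for pattern: START → CONNECT → STOP
2. Greedily scan the log in chronological order, matching each sequence element in turn (ignoring service)
3. Each time the full pattern completes, increment the count and restart matching from the next event
4. Complete non-overlapping sequences found: 2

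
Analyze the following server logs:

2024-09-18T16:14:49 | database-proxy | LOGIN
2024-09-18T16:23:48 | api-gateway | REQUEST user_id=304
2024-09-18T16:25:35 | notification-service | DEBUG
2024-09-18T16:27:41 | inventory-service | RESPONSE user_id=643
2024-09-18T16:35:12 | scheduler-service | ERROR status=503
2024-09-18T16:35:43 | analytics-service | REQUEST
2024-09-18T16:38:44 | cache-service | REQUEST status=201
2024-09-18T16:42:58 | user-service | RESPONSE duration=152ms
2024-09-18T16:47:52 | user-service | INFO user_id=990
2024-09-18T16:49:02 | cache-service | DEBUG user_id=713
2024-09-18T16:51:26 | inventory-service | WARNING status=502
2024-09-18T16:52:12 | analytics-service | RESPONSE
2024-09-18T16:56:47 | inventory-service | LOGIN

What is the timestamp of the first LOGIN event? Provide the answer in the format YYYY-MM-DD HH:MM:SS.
2024-09-18 16:14:49

To find the first event:

1. Filter for all LOGIN events
2. Sort by timestamp
3. Select the first one
4. Timestamp: 2024-09-18 16:14:49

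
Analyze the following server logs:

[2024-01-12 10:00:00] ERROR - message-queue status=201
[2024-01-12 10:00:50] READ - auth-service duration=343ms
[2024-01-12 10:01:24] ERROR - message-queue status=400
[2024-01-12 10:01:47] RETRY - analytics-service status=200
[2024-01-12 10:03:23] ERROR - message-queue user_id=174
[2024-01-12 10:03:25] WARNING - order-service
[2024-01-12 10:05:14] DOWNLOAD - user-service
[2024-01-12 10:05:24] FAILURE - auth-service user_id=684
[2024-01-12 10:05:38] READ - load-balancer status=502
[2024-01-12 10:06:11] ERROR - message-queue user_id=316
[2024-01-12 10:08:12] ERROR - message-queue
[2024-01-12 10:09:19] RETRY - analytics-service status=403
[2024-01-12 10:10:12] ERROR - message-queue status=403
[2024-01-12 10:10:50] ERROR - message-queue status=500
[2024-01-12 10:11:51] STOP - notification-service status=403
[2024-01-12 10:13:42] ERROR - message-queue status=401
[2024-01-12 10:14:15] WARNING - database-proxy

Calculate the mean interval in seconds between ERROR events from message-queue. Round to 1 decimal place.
117.4

To calculate average interval:

1. Find all ERROR events for message-queue in order
2. Calculate time gaps between consecutive events
3. Compute mean of gaps: 822 / 7 = 117.4 seconds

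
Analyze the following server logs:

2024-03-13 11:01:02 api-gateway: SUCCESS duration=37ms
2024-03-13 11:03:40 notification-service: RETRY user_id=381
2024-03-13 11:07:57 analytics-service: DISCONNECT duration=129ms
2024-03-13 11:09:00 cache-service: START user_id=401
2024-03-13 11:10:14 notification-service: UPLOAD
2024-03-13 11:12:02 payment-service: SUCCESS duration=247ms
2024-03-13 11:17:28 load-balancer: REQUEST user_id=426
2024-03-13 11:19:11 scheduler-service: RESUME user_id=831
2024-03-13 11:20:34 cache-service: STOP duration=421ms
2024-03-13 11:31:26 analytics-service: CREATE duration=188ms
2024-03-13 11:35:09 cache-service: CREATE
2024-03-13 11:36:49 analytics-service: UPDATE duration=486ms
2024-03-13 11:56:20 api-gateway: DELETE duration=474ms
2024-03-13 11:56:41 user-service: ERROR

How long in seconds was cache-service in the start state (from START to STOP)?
694

To calculate state duration:

1. Find START event for cache-service: 2024-03-13 11:09:00
2. Find STOP event for cache-service: 2024-03-13 11:20:34
3. Calculate duration: 2024-03-13 11:20:34 - 2024-03-13 11:09:00 = 694 seconds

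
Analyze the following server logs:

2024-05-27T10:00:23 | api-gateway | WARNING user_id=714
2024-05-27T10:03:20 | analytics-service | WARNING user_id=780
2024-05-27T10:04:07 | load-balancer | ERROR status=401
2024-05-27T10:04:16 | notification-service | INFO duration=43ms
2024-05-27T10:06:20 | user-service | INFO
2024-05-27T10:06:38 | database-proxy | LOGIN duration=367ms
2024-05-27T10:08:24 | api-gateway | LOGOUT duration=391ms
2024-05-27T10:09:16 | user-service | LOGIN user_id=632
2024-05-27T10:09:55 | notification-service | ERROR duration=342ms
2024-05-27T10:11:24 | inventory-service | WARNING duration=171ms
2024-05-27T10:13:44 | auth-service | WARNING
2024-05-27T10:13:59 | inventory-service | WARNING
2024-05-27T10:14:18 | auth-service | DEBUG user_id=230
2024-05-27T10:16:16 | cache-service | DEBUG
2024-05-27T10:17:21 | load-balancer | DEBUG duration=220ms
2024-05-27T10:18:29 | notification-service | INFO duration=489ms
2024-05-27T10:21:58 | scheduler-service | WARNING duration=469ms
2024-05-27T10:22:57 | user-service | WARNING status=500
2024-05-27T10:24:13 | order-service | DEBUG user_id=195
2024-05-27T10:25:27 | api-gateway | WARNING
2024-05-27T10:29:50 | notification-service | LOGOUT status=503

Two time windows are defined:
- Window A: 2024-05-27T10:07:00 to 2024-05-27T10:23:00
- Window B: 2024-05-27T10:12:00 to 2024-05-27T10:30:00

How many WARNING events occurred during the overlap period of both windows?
4

To find overlap events:

1. Window A: 2024-05-27T10:07:00 to 2024-05-27T10:23:00
2. Window B: 2024-05-27T10:12:00 to 2024-05-27T10:30:00
3. Overlap period: 2024-05-27T10:12:00 to 2024-05-27T10:23:00
4. Count WARNING events in overlap: 4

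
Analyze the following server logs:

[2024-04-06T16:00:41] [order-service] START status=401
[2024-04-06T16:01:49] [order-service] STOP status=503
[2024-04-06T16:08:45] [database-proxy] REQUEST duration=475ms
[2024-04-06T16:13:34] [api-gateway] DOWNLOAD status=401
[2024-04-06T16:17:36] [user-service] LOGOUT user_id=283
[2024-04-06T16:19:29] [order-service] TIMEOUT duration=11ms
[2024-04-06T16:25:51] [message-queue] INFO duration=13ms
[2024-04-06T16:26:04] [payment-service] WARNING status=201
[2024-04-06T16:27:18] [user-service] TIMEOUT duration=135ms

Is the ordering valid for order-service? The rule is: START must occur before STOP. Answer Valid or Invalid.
Valid

To validate ordering:

1. Required order: START → STOP
2. Rule: START must occur before STOP
3. Check actual order of events for order-service
4. Result: Valid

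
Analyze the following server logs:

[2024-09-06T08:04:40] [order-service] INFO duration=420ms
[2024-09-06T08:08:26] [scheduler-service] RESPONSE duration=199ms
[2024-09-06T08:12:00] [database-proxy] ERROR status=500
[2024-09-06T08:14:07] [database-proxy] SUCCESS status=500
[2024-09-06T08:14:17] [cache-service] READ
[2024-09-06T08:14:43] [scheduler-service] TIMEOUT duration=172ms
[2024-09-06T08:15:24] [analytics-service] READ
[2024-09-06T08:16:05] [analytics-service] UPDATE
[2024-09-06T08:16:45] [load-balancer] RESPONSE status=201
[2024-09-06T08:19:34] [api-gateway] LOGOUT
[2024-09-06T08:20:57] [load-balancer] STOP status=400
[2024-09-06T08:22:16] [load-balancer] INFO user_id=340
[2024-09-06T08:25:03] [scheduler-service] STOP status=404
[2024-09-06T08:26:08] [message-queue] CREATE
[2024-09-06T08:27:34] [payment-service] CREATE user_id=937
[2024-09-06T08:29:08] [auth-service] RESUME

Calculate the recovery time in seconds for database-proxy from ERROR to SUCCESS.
127

To calculate recovery time:

1. Find ERROR event for database-proxy: 2024-09-06T08:12:00
2. Find next SUCCESS event for database-proxy: 2024-09-06T08:14:07
3. Recovery time: 2024-09-06T08:14:07 - 2024-09-06T08:12:00 = 127 seconds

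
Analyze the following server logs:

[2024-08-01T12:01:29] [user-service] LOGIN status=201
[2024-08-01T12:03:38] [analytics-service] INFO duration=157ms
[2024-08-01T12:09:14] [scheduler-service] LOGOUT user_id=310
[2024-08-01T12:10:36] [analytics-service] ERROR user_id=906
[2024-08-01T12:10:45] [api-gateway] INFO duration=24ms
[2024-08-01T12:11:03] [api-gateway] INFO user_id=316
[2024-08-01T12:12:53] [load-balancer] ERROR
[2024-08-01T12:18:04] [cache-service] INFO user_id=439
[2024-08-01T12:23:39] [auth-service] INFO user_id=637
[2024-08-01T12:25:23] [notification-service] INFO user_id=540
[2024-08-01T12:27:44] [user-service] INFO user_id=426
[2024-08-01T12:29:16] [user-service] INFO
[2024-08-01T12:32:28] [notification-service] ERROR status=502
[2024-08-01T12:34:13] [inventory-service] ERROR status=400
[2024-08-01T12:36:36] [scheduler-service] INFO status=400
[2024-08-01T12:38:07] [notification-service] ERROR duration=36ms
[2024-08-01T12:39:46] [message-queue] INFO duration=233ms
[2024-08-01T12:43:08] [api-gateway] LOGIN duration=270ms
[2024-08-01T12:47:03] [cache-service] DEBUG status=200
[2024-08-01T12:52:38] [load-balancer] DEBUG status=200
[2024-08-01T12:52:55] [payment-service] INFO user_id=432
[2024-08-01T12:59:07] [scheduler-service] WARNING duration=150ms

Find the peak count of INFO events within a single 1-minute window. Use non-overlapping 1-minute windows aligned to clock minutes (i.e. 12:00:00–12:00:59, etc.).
1

To find the burst window:

1. Divide the log period into non-overlapping 1-minute windows starting at 12:00
2. Count INFO events in each window
3. Find the window with maximum count
4. Maximum events in a window: 1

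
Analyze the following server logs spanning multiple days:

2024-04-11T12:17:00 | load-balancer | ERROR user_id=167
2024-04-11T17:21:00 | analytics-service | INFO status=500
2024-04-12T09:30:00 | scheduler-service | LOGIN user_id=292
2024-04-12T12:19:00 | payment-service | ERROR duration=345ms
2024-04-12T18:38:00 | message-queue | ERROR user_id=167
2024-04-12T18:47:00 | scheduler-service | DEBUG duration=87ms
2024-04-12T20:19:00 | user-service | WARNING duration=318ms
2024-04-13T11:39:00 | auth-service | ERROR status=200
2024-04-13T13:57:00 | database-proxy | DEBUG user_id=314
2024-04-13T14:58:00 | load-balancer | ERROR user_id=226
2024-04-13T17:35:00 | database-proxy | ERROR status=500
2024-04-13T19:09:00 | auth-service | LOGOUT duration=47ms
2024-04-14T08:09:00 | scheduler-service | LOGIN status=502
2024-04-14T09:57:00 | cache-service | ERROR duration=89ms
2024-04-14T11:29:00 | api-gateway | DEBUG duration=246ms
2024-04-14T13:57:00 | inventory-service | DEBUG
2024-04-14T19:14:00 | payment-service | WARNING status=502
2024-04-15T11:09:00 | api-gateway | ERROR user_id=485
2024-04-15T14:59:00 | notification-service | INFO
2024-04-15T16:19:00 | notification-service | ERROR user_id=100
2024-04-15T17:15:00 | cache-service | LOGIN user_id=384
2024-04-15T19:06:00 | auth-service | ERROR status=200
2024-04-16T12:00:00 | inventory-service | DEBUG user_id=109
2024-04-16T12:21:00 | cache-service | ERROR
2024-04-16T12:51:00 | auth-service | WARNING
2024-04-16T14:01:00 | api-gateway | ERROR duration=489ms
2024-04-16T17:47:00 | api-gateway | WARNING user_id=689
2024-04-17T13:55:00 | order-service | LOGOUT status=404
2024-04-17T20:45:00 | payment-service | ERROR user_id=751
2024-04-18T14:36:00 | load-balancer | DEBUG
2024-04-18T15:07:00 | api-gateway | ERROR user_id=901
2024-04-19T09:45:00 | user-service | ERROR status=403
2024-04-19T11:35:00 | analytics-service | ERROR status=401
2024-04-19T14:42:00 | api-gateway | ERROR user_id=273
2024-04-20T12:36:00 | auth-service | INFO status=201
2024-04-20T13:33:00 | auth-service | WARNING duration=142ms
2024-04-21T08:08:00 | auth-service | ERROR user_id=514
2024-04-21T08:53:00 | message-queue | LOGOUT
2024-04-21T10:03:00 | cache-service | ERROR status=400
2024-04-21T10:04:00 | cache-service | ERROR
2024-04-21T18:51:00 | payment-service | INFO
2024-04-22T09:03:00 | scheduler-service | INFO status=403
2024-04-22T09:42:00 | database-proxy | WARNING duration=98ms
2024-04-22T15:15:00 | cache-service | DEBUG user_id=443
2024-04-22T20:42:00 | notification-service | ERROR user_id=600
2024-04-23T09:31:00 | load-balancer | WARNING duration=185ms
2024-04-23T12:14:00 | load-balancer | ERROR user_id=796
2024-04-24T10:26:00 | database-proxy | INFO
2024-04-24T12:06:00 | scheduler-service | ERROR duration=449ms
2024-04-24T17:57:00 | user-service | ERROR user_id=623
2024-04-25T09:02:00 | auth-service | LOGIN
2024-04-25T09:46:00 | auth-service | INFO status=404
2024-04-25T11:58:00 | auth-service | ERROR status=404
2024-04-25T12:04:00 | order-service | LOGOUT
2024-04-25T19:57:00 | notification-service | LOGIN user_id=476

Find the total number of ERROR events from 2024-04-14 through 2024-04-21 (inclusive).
14

To filter by date range:

1. Date range: 2024-04-14 through 2024-04-21, both dates inclusive
2. Filter for ERROR events whose date falls in this range
3. Count matching events: 14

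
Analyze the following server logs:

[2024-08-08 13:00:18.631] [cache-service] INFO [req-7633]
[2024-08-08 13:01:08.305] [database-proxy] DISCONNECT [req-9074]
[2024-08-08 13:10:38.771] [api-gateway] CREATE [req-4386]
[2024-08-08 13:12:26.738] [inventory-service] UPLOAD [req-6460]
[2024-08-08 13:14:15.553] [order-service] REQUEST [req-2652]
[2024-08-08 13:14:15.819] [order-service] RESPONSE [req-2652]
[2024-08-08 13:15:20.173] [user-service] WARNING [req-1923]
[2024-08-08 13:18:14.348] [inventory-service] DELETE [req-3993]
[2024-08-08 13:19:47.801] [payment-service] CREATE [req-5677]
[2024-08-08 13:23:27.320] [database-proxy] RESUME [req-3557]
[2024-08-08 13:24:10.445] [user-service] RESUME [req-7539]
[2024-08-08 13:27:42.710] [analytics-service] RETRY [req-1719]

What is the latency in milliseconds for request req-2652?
266

To calculate latency:

1. Find REQUEST with id req-2652: 2024-08-08 13:14:15.553
2. Find RESPONSE with id req-2652: 2024-08-08 13:14:15.819
3. Latency: 2024-08-08 13:14:15.819 - 2024-08-08 13:14:15.553 = 266ms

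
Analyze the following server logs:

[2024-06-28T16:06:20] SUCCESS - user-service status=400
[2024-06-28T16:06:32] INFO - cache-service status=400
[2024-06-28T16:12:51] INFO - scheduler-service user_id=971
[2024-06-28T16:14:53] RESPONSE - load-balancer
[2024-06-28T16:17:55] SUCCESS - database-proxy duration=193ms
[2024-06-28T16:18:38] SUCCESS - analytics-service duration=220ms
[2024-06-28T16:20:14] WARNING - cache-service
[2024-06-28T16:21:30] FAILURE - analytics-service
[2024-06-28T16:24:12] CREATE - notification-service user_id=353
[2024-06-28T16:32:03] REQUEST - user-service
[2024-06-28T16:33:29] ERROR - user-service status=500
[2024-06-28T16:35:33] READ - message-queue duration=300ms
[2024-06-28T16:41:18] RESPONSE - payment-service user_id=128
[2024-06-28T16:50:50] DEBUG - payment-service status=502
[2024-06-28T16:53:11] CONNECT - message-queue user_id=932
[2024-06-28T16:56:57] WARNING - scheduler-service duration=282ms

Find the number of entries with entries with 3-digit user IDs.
4

To find matching entries:

1. Pattern to match: entries with 3-digit user IDs
2. Scan each log entry for the pattern
3. Count matches: 4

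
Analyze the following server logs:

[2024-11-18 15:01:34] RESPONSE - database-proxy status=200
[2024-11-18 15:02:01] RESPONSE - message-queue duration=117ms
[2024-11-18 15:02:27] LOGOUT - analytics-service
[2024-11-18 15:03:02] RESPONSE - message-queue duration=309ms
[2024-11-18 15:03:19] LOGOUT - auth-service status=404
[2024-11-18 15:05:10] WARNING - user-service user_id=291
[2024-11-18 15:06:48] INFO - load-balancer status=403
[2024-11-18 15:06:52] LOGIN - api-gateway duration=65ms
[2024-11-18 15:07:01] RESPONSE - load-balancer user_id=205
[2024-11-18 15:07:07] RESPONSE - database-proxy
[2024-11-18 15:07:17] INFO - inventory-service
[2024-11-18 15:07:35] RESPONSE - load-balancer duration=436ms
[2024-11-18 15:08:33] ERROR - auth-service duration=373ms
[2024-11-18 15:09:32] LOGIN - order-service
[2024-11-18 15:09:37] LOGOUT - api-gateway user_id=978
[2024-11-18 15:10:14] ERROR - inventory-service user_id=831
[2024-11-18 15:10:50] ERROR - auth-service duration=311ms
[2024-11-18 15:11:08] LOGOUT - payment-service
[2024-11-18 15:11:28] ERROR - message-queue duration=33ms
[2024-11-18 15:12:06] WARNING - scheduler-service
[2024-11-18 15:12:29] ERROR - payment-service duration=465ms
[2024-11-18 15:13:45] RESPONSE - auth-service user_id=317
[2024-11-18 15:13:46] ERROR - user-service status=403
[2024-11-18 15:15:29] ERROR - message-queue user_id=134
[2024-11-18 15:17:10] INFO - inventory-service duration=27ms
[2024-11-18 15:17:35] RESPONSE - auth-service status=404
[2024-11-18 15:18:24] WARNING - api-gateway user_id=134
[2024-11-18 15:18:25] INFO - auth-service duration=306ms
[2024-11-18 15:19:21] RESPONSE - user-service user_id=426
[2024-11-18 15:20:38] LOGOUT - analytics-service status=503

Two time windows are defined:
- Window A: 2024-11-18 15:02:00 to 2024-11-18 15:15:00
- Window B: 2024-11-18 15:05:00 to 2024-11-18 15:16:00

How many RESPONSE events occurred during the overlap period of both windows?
4

To find overlap events:

1. Window A: 2024-11-18 15:02:00 to 2024-11-18 15:15:00
2. Window B: 2024-11-18 15:05:00 to 2024-11-18 15:16:00
3. Overlap period: 2024-11-18 15:05:00 to 2024-11-18 15:15:00
4. Count RESPONSE events in overlap: 4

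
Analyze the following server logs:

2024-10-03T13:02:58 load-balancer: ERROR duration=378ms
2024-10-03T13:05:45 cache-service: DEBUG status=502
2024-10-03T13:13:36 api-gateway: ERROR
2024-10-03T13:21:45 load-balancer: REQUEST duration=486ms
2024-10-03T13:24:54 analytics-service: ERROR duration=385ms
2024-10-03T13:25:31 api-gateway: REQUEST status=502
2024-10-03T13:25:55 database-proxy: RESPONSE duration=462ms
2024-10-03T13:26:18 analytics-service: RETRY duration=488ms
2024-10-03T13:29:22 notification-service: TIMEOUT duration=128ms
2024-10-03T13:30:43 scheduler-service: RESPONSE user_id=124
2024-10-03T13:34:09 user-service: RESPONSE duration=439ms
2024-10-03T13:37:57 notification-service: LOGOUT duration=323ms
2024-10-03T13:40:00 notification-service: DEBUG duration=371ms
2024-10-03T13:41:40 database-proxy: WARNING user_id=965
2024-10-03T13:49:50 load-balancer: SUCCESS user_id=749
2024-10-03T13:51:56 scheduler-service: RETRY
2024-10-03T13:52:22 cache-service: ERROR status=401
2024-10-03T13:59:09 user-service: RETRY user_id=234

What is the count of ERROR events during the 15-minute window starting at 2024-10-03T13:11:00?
2

To count events in the time window:

1. Window boundaries: 2024-10-03T13:11:00 to 2024-10-03T13:26:00
2. Filter for ERROR events within this window
3. Count matching events: 2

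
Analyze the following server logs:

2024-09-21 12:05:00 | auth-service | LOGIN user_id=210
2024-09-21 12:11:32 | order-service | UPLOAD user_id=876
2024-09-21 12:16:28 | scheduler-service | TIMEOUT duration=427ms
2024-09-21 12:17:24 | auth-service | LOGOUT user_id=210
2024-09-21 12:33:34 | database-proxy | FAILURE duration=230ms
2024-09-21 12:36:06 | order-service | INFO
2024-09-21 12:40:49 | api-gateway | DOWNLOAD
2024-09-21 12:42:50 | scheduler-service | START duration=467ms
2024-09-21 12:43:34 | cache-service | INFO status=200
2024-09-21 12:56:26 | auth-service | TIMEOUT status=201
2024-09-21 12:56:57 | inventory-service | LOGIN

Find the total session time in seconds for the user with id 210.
744

To calculate session duration:

1. Find LOGIN event for user_id=210: 2024-09-21 12:05:00
2. Find LOGOUT event for user_id=210: 2024-09-21 12:17:24
3. Session duration: 2024-09-21 12:17:24 - 2024-09-21 12:05:00 = 744 seconds (12 minutes)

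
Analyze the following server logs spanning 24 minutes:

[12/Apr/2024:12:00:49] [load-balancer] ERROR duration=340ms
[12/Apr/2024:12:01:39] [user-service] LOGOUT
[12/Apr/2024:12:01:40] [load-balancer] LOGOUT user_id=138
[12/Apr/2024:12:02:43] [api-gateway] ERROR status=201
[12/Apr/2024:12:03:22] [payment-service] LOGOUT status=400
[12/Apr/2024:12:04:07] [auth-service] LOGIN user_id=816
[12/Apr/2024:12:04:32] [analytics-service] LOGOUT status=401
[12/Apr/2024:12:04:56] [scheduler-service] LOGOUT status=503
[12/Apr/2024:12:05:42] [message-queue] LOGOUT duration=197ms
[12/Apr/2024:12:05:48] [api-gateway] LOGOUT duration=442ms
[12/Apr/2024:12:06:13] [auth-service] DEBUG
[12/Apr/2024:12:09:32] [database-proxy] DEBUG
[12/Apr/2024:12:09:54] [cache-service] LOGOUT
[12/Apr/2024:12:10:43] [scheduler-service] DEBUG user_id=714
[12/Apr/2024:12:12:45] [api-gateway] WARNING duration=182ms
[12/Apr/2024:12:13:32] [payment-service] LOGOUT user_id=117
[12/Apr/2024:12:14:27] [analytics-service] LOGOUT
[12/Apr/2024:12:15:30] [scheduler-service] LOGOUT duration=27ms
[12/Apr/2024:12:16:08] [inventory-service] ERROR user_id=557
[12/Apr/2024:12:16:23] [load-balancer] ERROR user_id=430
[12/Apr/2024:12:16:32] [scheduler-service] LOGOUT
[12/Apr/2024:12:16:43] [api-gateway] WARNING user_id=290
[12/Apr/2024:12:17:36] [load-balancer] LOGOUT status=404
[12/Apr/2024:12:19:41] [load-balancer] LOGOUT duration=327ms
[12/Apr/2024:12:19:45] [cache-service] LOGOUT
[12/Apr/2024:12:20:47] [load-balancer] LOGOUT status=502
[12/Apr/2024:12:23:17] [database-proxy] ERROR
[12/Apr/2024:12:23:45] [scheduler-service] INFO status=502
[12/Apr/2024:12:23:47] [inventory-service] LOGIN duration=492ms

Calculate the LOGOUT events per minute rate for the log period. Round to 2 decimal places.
0.67

To calculate the rate:

1. Count total LOGOUT events: 16
2. Total time period: 24 minutes
3. Rate = 16 / 24 = 0.67 events per minute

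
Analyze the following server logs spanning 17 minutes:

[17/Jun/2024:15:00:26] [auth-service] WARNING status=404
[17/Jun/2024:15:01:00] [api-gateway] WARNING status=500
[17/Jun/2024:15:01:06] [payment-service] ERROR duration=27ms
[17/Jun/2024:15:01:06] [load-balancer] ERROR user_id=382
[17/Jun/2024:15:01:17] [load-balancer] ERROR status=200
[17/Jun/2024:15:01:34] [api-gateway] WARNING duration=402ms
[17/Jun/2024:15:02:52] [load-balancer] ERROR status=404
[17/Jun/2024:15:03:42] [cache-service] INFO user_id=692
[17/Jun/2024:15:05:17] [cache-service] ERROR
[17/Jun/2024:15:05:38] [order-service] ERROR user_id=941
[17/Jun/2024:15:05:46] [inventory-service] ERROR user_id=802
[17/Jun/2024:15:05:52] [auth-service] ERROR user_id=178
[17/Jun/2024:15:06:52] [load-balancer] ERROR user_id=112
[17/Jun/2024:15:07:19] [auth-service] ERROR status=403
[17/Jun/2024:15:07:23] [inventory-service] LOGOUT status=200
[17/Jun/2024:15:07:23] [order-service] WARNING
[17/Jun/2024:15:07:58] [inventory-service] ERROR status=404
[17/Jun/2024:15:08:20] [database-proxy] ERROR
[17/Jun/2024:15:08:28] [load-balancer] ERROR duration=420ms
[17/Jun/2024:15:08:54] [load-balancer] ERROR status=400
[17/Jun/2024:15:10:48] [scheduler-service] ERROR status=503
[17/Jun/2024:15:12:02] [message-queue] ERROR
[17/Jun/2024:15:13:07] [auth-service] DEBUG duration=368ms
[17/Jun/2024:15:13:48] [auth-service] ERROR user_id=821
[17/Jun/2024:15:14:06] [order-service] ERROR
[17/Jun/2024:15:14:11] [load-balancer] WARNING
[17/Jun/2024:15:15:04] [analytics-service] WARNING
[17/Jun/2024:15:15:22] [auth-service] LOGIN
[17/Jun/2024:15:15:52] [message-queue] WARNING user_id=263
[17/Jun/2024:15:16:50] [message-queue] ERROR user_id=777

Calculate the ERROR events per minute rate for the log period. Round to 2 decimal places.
1.12

To calculate the rate:

1. Count total ERROR events: 19
2. Total time period: 17 minutes
3. Rate = 19 / 17 = 1.12 events per minute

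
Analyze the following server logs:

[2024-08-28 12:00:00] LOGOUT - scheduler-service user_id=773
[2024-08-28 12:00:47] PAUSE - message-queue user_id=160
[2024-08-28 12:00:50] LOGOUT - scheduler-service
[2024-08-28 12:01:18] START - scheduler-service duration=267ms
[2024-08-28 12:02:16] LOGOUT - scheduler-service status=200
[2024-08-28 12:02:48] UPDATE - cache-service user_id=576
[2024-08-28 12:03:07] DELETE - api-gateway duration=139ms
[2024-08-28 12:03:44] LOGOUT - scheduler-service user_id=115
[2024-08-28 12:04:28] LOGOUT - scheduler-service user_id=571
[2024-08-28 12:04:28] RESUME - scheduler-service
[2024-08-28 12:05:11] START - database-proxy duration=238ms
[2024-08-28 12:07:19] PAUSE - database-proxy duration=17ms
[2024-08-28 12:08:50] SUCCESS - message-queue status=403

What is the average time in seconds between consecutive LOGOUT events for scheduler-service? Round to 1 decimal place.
67.0

To calculate average interval:

1. Find all LOGOUT events for scheduler-service in order
2. Calculate time gaps between consecutive events
3. Compute mean of gaps: 268 / 4 = 67.0 seconds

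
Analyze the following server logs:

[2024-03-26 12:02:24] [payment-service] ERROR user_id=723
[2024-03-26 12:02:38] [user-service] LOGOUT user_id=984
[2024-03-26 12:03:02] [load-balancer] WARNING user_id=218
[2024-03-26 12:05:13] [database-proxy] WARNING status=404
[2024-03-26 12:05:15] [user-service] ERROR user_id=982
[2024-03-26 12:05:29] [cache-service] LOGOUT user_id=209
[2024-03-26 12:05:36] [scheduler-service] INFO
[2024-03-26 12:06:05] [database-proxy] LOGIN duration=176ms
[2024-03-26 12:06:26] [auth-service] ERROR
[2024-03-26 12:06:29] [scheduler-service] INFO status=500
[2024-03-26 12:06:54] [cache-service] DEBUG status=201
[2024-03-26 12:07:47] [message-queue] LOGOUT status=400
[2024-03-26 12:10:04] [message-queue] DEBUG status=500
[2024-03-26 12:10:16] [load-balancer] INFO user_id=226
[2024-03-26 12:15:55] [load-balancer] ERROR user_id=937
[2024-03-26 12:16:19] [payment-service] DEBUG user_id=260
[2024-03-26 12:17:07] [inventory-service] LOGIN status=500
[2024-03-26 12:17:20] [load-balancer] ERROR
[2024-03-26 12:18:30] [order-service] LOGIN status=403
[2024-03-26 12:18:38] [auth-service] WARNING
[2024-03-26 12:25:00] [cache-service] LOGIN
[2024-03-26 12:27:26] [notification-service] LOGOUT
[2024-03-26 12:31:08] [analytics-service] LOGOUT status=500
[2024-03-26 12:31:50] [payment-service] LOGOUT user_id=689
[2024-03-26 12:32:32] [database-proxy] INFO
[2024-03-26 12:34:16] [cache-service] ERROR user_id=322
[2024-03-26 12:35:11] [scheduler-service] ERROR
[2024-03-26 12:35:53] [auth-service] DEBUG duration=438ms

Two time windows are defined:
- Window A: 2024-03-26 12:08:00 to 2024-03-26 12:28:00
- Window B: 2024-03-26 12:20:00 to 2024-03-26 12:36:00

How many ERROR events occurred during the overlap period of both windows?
0

To find overlap events:

1. Window A: 2024-03-26 12:08:00 to 2024-03-26 12:28:00
2. Window B: 2024-03-26 12:20:00 to 2024-03-26 12:36:00
3. Overlap period: 2024-03-26 12:20:00 to 2024-03-26 12:28:00
4. Count ERROR events in overlap: 0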